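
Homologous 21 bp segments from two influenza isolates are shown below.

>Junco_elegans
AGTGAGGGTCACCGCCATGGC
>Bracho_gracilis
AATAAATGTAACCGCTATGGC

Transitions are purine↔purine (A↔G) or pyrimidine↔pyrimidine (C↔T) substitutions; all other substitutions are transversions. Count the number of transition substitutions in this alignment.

Differing sites — 2:G/A (Ti); 4:G/A (Ti); 6:G/A (Ti); 7:G/T (Tv); 10:C/A (Tv); 16:C/T (Ti).
Of the 6 differences, 4 transitions and 2 transversions, so the answer is 4.

4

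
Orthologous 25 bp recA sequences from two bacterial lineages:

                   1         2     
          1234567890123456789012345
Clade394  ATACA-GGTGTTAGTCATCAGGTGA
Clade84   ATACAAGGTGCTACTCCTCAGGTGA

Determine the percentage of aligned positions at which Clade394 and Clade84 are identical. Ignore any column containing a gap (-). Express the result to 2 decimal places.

Excluding the 1 gap column leaves 24 comparable sites.
Mismatches occur at site 11 (T→C), site 14 (G→C), site 17 (A→C).
21 of the 24 comparable sites match, so the percent identity is 21/24 × 100 = 87.50%.

87.50%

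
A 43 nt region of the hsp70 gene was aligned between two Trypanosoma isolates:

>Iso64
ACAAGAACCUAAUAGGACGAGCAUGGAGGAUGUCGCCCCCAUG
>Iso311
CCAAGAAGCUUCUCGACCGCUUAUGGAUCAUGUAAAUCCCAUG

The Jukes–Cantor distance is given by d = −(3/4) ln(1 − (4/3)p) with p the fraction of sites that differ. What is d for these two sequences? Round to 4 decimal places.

The sequences differ at positions 1 (A/C), 8 (C/G), 11 (A/U), 12 (A/C), 14 (A/C), 16 (G/A), 17 (A/C), 20 (A/C), 21 (G/U), 22 (C/U), 28 (G/U), 29 (G/C), 34 (C/A), 35 (G/A), 36 (C/A), 37 (C/U).
p = 16/43 = 0.372093.
d = −0.75 · ln(1 − (4/3)·0.372093) = −0.75 · ln(0.503876) = −0.75 · (-0.685425) = 0.5141.

0.5141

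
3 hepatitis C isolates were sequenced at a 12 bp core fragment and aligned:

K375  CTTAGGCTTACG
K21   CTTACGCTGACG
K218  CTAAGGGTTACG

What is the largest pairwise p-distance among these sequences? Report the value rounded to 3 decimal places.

Pairwise Hamming distances:
  K375 vs K21: 2
  K375 vs K218: 2
  K21 vs K218: 4
The largest is 4 mismatches, between K21 and K218; p = 4/12 = 0.333.

0.333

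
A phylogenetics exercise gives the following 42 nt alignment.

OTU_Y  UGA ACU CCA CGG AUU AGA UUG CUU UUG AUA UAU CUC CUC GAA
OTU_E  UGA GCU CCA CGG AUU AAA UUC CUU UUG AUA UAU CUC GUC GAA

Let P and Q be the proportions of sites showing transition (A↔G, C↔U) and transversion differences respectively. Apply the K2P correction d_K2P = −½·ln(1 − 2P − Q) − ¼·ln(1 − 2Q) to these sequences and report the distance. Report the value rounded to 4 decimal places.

The sequences differ at positions 4 (A/G, transition), 17 (G/A, transition), 21 (G/C, transversion), 37 (C/G, transversion).
Of the 4 differences, 2 transitions and 2 transversions over 42 sites: P = 2/42 = 0.047619, Q = 2/42 = 0.047619.
d = −0.5·ln(0.857143) − 0.25·ln(0.904762) = −0.5·(-0.154151) − 0.25·(-0.100083) = 0.1021.

0.1021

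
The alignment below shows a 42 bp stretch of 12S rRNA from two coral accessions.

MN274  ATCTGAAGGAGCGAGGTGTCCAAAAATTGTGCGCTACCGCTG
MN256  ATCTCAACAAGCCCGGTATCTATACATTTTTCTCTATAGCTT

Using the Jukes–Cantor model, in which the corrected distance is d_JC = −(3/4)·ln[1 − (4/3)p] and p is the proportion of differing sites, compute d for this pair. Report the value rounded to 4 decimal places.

The sequences differ at positions 5 (G/C), 8 (G/C), 9 (G/A), 13 (G/C), 14 (A/C), 18 (G/A), 21 (C/T), 23 (A/T), 25 (A/C), 29 (G/T), 31 (G/T), 33 (G/T), 37 (C/T), 38 (C/A), 42 (G/T).
p = 15/42 = 0.357143.
d = −0.75 · ln(1 − (4/3)·0.357143) = −0.75 · ln(0.523809) = −0.75 · (-0.646628) = 0.4850.

0.4850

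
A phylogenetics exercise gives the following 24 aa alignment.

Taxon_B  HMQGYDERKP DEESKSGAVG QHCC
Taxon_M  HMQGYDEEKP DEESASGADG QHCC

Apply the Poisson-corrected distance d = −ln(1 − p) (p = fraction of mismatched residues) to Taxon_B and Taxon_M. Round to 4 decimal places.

0.1335

Differing sites — 8:R/E; 15:K/A; 19:V/D.
p = 3/24 = 0.125000.
d = −ln(1 − 0.125000) = −ln(0.875000) = 0.1335.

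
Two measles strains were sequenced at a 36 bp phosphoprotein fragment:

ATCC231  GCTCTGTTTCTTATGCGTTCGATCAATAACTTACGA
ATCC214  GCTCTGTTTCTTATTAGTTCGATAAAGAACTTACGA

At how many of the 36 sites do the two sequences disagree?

4

Mismatches occur at site 15 (G→T), site 16 (C→A), site 24 (C→A), site 27 (T→G).
That gives 4 mismatches out of 36 aligned sites, so the Hamming distance is 4.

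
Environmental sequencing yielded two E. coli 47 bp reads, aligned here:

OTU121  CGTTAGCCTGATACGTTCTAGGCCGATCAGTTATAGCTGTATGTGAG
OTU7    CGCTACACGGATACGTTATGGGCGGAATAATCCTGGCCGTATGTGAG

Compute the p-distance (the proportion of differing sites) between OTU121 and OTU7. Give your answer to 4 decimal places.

0.2979

Mismatches occur at site 3 (T→C), site 6 (G→C), site 7 (C→A), site 9 (T→G), site 18 (C→A), site 20 (A→G), site 24 (C→G), site 27 (T→A), site 28 (C→T), site 30 (G→A), site 32 (T→C), site 33 (A→C), site 35 (A→G), site 38 (T→C).
There are 14 differences over 47 sites, so p = 14/47 = 0.2979.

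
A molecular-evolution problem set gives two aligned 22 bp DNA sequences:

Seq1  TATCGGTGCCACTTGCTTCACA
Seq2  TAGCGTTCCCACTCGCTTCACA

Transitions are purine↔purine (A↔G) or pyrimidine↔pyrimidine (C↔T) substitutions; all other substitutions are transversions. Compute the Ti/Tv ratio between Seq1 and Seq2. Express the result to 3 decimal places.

The sequences differ at positions 3 (T/G, transversion), 6 (G/T, transversion), 8 (G/C, transversion), 14 (T/C, transition).
Of the 4 differences, 1 transition and 3 transversions, so Ti/Tv = 1/3 = 0.333.

0.333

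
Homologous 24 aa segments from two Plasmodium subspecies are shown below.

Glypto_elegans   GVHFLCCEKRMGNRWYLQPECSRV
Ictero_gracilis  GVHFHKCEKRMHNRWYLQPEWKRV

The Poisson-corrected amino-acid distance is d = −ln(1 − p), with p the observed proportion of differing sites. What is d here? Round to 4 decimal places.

Mismatches occur at site 5 (L↔H), site 6 (C↔K), site 12 (G↔H), site 21 (C↔W), site 22 (S↔K).
p = 5/24 = 0.208333.
d = −ln(1 − 0.208333) = −ln(0.791667) = 0.2336.

0.2336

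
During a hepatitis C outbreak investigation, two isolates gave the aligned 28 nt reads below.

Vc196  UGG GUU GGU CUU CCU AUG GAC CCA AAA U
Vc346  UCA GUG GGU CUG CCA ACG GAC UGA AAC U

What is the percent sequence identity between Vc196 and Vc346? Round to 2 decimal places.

Mismatches occur at site 2 (G/C), site 3 (G/A), site 6 (U/G), site 12 (U/G), site 15 (U/A), site 17 (U/C), site 22 (C/U), site 23 (C/G), site 27 (A/C).
19 of the 28 sites match, so the percent identity is 19/28 × 100 = 67.86%.

67.86%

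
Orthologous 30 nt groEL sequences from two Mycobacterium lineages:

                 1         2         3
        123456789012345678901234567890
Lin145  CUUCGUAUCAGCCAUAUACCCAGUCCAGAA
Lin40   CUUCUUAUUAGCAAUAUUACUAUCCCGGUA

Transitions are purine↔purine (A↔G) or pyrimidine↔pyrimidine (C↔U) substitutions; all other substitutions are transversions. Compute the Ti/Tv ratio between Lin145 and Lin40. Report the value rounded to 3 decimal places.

0.667

Mismatches occur at site 5 (G↔U, transversion), site 9 (C↔U, transition), site 13 (C↔A, transversion), site 18 (A↔U, transversion), site 19 (C↔A, transversion), site 21 (C↔U, transition), site 23 (G↔U, transversion), site 24 (U↔C, transition), site 27 (A↔G, transition), site 29 (A↔U, transversion).
Of the 10 differences, 4 transitions and 6 transversions, so Ti/Tv = 4/6 = 0.667.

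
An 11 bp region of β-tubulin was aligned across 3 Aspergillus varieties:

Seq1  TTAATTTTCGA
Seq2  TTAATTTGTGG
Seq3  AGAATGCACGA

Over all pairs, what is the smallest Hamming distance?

Pairwise Hamming distances:
  Seq1 vs Seq2: 3
  Seq1 vs Seq3: 5
  Seq2 vs Seq3: 7
The smallest is 3, between Seq1 and Seq2.

3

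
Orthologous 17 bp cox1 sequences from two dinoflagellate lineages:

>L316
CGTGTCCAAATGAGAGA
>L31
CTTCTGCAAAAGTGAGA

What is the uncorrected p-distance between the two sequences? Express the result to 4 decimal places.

0.2941

The sequences differ at positions 2 (G/T), 4 (G/C), 6 (C/G), 11 (T/A), 13 (A/T).
There are 5 differences over 17 sites, so p = 5/17 = 0.2941.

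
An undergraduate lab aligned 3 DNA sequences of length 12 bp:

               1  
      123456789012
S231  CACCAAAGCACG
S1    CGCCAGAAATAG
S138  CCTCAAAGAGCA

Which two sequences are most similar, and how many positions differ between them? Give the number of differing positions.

Pairwise Hamming distances:
  S231 vs S1: 6
  S231 vs S138: 5
  S1 vs S138: 7
The smallest is 5, between S231 and S138.

5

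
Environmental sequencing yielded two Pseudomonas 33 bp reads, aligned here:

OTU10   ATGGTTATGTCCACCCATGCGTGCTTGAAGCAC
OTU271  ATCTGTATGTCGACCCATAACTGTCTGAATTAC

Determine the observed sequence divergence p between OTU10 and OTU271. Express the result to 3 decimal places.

Differing sites — 3:G/C; 4:G/T; 5:T/G; 12:C/G; 19:G/A; 20:C/A; 21:G/C; 24:C/T; 25:T/C; 30:G/T; 31:C/T.
There are 11 differences over 33 sites, so p = 11/33 = 0.333.

0.333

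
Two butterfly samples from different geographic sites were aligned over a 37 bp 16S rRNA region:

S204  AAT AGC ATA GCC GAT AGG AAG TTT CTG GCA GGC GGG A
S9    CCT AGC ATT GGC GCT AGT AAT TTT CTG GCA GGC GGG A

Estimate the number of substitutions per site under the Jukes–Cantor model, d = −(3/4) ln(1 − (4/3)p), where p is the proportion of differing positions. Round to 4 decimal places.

Differing sites — 1:A/C; 2:A/C; 9:A/T; 11:C/G; 14:A/C; 18:G/T; 21:G/T.
p = 7/37 = 0.189189.
d = −0.75 · ln(1 − (4/3)·0.189189) = −0.75 · ln(0.747748) = −0.75 · (-0.290689) = 0.2180.

0.2180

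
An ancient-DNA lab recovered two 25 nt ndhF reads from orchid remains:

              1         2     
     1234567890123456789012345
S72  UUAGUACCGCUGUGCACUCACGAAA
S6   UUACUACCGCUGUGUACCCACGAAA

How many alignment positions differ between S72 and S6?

The sequences differ at positions 4 (G/C), 15 (C/U), 18 (U/C).
That gives 3 mismatches out of 25 aligned sites, so the Hamming distance is 3.

3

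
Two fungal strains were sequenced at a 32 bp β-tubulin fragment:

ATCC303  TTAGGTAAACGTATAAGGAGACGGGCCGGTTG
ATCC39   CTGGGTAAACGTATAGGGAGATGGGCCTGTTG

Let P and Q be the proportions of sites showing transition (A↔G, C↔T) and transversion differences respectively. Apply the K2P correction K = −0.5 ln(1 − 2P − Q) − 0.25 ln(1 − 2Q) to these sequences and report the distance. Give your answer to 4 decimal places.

0.1813

Mismatches occur at site 1 (T/C, transition), site 3 (A/G, transition), site 16 (A/G, transition), site 22 (C/T, transition), site 28 (G/T, transversion).
Of the 5 differences, 4 transitions and 1 transversion over 32 sites: P = 4/32 = 0.125000, Q = 1/32 = 0.031250.
d = −0.5·ln(0.718750) − 0.25·ln(0.937500) = −0.5·(-0.330242) − 0.25·(-0.064539) = 0.1813.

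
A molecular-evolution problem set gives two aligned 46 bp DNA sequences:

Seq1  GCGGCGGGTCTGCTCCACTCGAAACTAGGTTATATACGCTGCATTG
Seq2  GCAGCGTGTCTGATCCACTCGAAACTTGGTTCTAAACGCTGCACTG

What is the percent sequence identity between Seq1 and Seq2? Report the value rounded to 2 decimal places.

The sequences differ at positions 3 (G/A), 7 (G/T), 13 (C/A), 27 (A/T), 32 (A/C), 35 (T/A), 44 (T/C).
39 of the 46 sites match, so the percent identity is 39/46 × 100 = 84.78%.

84.78%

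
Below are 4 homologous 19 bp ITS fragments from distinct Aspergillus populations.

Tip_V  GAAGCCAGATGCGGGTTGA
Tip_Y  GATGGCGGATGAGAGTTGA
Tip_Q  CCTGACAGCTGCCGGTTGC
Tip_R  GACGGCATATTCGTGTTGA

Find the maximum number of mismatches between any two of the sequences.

10

Pairwise Hamming distances:
  Tip_V vs Tip_Y: 5
  Tip_V vs Tip_Q: 7
  Tip_V vs Tip_R: 5
  Tip_Y vs Tip_Q: 9
  Tip_Y vs Tip_R: 6
  Tip_Q vs Tip_R: 10
The largest is 10, between Tip_Q and Tip_R.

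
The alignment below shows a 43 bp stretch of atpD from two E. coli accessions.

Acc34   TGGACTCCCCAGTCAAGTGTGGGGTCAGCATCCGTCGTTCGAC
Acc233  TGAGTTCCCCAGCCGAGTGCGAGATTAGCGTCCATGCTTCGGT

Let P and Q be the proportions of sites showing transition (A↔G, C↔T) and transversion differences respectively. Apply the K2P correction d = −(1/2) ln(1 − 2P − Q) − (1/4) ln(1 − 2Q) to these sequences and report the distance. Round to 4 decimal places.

0.5510

The sequences differ at positions 3 (G/A, transition), 4 (A/G, transition), 5 (C/T, transition), 13 (T/C, transition), 15 (A/G, transition), 20 (T/C, transition), 22 (G/A, transition), 24 (G/A, transition), 26 (C/T, transition), 30 (A/G, transition), 34 (G/A, transition), 36 (C/G, transversion), 37 (G/C, transversion), 42 (A/G, transition), 43 (C/T, transition).
Of the 15 differences, 13 transitions and 2 transversions over 43 sites: P = 13/43 = 0.302326, Q = 2/43 = 0.046512.
d = −0.5·ln(0.348836) − 0.25·ln(0.906976) = −0.5·(-1.053153) − 0.25·(-0.097639) = 0.5510.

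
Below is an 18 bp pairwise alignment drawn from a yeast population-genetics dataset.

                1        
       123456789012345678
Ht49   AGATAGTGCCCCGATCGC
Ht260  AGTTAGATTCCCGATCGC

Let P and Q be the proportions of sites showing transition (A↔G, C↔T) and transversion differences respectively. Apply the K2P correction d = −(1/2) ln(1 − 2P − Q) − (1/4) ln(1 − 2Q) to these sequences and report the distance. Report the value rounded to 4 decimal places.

Mismatches occur at site 3 (A/T, transversion), site 7 (T/A, transversion), site 8 (G/T, transversion), site 9 (C/T, transition).
Of the 4 differences, 1 transition and 3 transversions over 18 sites: P = 1/18 = 0.055556, Q = 3/18 = 0.166667.
d = −0.5·ln(0.722221) − 0.25·ln(0.666666) = −0.5·(-0.325424) − 0.25·(-0.405466) = 0.2641.

0.2641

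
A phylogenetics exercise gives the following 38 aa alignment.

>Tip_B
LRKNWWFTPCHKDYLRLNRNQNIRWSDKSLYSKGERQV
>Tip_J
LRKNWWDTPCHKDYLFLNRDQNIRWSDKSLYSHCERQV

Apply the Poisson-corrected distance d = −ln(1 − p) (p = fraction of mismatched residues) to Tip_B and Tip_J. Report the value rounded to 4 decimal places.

Mismatches occur at site 7 (F→D), site 16 (R→F), site 20 (N→D), site 33 (K→H), site 34 (G→C).
p = 5/38 = 0.131579.
d = −ln(1 − 0.131579) = −ln(0.868421) = 0.1411.

0.1411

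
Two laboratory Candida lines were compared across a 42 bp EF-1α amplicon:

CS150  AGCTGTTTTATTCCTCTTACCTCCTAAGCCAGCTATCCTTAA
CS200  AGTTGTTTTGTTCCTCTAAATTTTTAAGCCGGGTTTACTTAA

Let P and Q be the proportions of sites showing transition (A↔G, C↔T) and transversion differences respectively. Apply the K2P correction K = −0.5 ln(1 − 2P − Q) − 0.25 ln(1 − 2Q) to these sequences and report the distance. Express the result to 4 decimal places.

Mismatches occur at site 3 (C→T, transition), site 10 (A→G, transition), site 18 (T→A, transversion), site 20 (C→A, transversion), site 21 (C→T, transition), site 23 (C→T, transition), site 24 (C→T, transition), site 31 (A→G, transition), site 33 (C→G, transversion), site 35 (A→T, transversion), site 37 (C→A, transversion).
Of the 11 differences, 6 transitions and 5 transversions over 42 sites: P = 6/42 = 0.142857, Q = 5/42 = 0.119048.
d = −0.5·ln(0.595238) − 0.25·ln(0.761904) = −0.5·(-0.518794) − 0.25·(-0.271935) = 0.3274.

0.3274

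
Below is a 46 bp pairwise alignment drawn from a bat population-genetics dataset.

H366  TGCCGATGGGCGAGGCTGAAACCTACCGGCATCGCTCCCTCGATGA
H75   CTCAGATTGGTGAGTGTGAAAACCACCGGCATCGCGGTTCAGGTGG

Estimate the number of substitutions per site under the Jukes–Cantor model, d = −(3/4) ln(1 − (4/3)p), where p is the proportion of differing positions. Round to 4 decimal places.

0.5091

Differing sites — 1:T/C; 2:G/T; 4:C/A; 8:G/T; 11:C/T; 15:G/T; 16:C/G; 22:C/A; 24:T/C; 36:T/G; 37:C/G; 38:C/T; 39:C/T; 40:T/C; 41:C/A; 43:A/G; 46:A/G.
p = 17/46 = 0.369565.
d = −0.75 · ln(1 − (4/3)·0.369565) = −0.75 · ln(0.507247) = −0.75 · (-0.678757) = 0.5091.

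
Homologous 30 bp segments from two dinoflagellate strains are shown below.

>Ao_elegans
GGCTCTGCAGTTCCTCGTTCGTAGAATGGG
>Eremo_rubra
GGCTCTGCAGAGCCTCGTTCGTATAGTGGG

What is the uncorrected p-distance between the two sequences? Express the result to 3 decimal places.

Differing sites — 11:T/A; 12:T/G; 24:G/T; 26:A/G.
There are 4 differences over 30 sites, so p = 4/30 = 0.133.

0.133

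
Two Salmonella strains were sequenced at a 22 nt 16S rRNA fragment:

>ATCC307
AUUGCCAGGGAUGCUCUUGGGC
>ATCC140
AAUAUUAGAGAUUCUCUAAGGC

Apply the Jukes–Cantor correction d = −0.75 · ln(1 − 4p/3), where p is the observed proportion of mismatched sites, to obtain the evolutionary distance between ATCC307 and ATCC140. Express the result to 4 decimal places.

The sequences differ at positions 2 (U/A), 4 (G/A), 5 (C/U), 6 (C/U), 9 (G/A), 13 (G/U), 18 (U/A), 19 (G/A).
p = 8/22 = 0.363636.
d = −0.75 · ln(1 − (4/3)·0.363636) = −0.75 · ln(0.515152) = −0.75 · (-0.663293) = 0.4975.

0.4975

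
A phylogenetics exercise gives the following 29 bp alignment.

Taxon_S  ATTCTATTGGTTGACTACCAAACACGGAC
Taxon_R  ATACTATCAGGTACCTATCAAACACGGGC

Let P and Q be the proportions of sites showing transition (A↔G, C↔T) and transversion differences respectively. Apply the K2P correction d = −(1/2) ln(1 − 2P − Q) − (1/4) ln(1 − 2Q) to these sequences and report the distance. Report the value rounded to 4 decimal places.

The sequences differ at positions 3 (T/A, transversion), 8 (T/C, transition), 9 (G/A, transition), 11 (T/G, transversion), 13 (G/A, transition), 14 (A/C, transversion), 18 (C/T, transition), 28 (A/G, transition).
Of the 8 differences, 5 transitions and 3 transversions over 29 sites: P = 5/29 = 0.172414, Q = 3/29 = 0.103448.
d = −0.5·ln(0.551724) − 0.25·ln(0.793104) = −0.5·(-0.594707) − 0.25·(-0.231801) = 0.3553.

0.3553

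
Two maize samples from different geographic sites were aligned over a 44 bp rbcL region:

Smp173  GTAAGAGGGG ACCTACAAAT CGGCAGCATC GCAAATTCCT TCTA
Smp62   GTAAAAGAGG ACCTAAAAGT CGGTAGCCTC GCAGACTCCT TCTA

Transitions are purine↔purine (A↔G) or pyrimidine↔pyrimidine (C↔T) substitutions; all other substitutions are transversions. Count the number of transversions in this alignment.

2

The sequences differ at positions 5 (G/A, transition), 8 (G/A, transition), 16 (C/A, transversion), 19 (A/G, transition), 24 (C/T, transition), 28 (A/C, transversion), 34 (A/G, transition), 36 (T/C, transition).
Of the 8 differences, 6 transitions and 2 transversions, so the answer is 2.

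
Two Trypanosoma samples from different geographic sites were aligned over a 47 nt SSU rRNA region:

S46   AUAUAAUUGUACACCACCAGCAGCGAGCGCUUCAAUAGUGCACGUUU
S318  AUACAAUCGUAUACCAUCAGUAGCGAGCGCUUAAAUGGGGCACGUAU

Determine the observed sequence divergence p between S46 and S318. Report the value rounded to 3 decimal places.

Mismatches occur at site 4 (U→C), site 8 (U→C), site 12 (C→U), site 17 (C→U), site 21 (C→U), site 33 (C→A), site 37 (A→G), site 39 (U→G), site 46 (U→A).
There are 9 differences over 47 sites, so p = 9/47 = 0.191.

0.191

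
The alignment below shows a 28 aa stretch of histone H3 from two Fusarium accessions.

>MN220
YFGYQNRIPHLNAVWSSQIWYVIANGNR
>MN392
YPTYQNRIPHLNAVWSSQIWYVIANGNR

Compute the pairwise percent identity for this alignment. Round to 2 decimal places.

Differing sites — 2:F/P; 3:G/T.
26 of the 28 sites match, so the percent identity is 26/28 × 100 = 92.86%.

92.86%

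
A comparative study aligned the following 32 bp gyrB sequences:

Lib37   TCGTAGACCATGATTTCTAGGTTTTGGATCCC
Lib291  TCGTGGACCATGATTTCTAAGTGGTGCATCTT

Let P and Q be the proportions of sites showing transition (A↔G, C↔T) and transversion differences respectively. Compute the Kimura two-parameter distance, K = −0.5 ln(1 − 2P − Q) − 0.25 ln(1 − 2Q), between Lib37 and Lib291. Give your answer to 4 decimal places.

Differing sites — 5:A/G (Ti); 20:G/A (Ti); 23:T/G (Tv); 24:T/G (Tv); 27:G/C (Tv); 31:C/T (Ti); 32:C/T (Ti).
Of the 7 differences, 4 transitions and 3 transversions over 32 sites: P = 4/32 = 0.125000, Q = 3/32 = 0.093750.
d = −0.5·ln(0.656250) − 0.25·ln(0.812500) = −0.5·(-0.421213) − 0.25·(-0.207639) = 0.2625.

0.2625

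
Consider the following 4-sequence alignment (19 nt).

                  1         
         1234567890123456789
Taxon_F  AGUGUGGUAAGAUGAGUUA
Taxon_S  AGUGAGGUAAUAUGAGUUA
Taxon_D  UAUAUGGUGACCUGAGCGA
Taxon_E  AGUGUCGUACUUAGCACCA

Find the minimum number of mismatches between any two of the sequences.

Pairwise Hamming distances:
  Taxon_F vs Taxon_S: 2
  Taxon_F vs Taxon_D: 8
  Taxon_F vs Taxon_E: 9
  Taxon_S vs Taxon_D: 9
  Taxon_S vs Taxon_E: 9
  Taxon_D vs Taxon_E: 12
The smallest is 2, between Taxon_F and Taxon_S.

2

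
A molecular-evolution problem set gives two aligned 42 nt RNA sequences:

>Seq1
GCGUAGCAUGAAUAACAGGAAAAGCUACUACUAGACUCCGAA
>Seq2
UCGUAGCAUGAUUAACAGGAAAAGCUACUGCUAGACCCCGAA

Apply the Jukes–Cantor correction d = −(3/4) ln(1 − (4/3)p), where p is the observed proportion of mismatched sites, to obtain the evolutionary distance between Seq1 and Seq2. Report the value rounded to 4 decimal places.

The sequences differ at positions 1 (G/U), 12 (A/U), 30 (A/G), 37 (U/C).
p = 4/42 = 0.095238.
d = −0.75 · ln(1 − (4/3)·0.095238) = −0.75 · ln(0.873016) = −0.75 · (-0.135801) = 0.1019.

0.1019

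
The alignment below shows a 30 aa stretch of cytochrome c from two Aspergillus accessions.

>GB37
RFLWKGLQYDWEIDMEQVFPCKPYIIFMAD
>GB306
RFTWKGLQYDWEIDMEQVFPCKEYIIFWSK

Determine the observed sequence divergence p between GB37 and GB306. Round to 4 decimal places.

The sequences differ at positions 3 (L/T), 23 (P/E), 28 (M/W), 29 (A/S), 30 (D/K).
There are 5 differences over 30 sites, so p = 5/30 = 0.1667.

0.1667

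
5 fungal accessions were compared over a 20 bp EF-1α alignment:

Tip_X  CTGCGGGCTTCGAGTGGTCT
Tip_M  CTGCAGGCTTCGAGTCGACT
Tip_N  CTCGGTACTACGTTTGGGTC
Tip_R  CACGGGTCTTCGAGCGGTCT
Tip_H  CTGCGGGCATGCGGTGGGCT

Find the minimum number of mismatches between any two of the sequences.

3

Pairwise Hamming distances:
  Tip_X vs Tip_M: 3
  Tip_X vs Tip_N: 10
  Tip_X vs Tip_R: 5
  Tip_X vs Tip_H: 5
  Tip_M vs Tip_N: 12
  Tip_M vs Tip_R: 8
  Tip_M vs Tip_H: 7
  Tip_N vs Tip_R: 10
  Tip_N vs Tip_H: 12
  Tip_R vs Tip_H: 10
The smallest is 3, between Tip_X and Tip_M.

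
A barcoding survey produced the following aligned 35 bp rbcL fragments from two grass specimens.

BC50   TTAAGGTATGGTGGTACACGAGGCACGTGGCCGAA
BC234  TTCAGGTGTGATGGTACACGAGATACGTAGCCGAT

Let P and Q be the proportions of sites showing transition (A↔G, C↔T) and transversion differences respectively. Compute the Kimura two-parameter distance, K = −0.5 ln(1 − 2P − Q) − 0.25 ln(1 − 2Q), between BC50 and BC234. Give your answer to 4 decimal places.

The sequences differ at positions 3 (A/C, transversion), 8 (A/G, transition), 11 (G/A, transition), 23 (G/A, transition), 24 (C/T, transition), 29 (G/A, transition), 35 (A/T, transversion).
Of the 7 differences, 5 transitions and 2 transversions over 35 sites: P = 5/35 = 0.142857, Q = 2/35 = 0.057143.
d = −0.5·ln(0.657143) − 0.25·ln(0.885714) = −0.5·(-0.419854) − 0.25·(-0.121361) = 0.2403.

0.2403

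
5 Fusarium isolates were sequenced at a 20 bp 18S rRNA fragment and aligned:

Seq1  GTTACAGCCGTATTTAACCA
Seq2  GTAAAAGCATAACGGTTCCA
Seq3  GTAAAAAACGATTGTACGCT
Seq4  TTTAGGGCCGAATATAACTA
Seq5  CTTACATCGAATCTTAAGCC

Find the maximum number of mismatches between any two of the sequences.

Pairwise Hamming distances:
  Seq1 vs Seq2: 10
  Seq1 vs Seq3: 10
  Seq1 vs Seq4: 6
  Seq1 vs Seq5: 9
  Seq2 vs Seq3: 11
  Seq2 vs Seq4: 12
  Seq2 vs Seq5: 13
  Seq3 vs Seq4: 12
  Seq3 vs Seq5: 11
  Seq4 vs Seq5: 12
The largest is 13, between Seq2 and Seq5.

13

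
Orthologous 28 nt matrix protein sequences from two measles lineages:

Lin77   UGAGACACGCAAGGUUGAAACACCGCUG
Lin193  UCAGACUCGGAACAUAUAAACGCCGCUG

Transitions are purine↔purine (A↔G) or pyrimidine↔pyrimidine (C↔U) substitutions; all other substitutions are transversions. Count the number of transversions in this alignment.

Differing sites — 2:G/C (Tv); 7:A/U (Tv); 10:C/G (Tv); 13:G/C (Tv); 14:G/A (Ti); 16:U/A (Tv); 17:G/U (Tv); 22:A/G (Ti).
Of the 8 differences, 2 transitions and 6 transversions, so the answer is 6.

6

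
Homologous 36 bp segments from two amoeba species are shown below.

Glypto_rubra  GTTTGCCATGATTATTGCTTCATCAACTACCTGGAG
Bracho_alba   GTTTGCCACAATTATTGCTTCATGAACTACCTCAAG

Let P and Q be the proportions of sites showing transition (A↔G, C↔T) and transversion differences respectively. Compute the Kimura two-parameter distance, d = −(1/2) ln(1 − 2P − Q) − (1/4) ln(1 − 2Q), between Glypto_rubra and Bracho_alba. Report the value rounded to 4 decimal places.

0.1551

Differing sites — 9:T/C (Ti); 10:G/A (Ti); 24:C/G (Tv); 33:G/C (Tv); 34:G/A (Ti).
Of the 5 differences, 3 transitions and 2 transversions over 36 sites: P = 3/36 = 0.083333, Q = 2/36 = 0.055556.
d = −0.5·ln(0.777778) − 0.25·ln(0.888888) = −0.5·(-0.251314) − 0.25·(-0.117784) = 0.1551.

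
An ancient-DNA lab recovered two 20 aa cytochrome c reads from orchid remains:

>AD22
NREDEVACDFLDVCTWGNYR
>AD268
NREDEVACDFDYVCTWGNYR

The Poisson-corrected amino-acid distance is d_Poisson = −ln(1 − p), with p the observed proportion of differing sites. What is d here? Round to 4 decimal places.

Differing sites — 11:L/D; 12:D/Y.
p = 2/20 = 0.100000.
d = −ln(1 − 0.100000) = −ln(0.900000) = 0.1054.

0.1054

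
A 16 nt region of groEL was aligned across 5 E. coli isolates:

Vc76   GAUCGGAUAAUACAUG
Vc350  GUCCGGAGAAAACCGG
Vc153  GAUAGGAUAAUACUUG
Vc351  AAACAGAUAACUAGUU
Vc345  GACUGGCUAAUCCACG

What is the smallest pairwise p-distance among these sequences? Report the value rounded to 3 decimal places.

Pairwise Hamming distances:
  Vc76 vs Vc350: 6
  Vc76 vs Vc153: 2
  Vc76 vs Vc351: 8
  Vc76 vs Vc345: 5
  Vc350 vs Vc153: 7
  Vc350 vs Vc351: 11
  Vc350 vs Vc345: 8
  Vc153 vs Vc351: 9
  Vc153 vs Vc345: 6
  Vc351 vs Vc345: 11
The smallest is 2 mismatches, between Vc76 and Vc153; p = 2/16 = 0.125.

0.125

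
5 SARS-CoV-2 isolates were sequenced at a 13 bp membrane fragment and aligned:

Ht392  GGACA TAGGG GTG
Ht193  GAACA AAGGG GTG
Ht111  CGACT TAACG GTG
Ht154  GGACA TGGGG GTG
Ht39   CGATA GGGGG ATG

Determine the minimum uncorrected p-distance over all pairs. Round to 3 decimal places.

0.077

Pairwise Hamming distances:
  Ht392 vs Ht193: 2
  Ht392 vs Ht111: 4
  Ht392 vs Ht154: 1
  Ht392 vs Ht39: 5
  Ht193 vs Ht111: 6
  Ht193 vs Ht154: 3
  Ht193 vs Ht39: 6
  Ht111 vs Ht154: 5
  Ht111 vs Ht39: 7
  Ht154 vs Ht39: 4
The smallest is 1 mismatch, between Ht392 and Ht154; p = 1/13 = 0.077.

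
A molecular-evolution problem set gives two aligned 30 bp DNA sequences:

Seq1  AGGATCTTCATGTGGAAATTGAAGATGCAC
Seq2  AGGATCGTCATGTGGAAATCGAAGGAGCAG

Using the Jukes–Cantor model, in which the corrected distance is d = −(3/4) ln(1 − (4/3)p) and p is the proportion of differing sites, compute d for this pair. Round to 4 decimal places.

0.1885

The sequences differ at positions 7 (T/G), 20 (T/C), 25 (A/G), 26 (T/A), 30 (C/G).
p = 5/30 = 0.166667.
d = −0.75 · ln(1 − (4/3)·0.166667) = −0.75 · ln(0.777777) = −0.75 · (-0.251315) = 0.1885.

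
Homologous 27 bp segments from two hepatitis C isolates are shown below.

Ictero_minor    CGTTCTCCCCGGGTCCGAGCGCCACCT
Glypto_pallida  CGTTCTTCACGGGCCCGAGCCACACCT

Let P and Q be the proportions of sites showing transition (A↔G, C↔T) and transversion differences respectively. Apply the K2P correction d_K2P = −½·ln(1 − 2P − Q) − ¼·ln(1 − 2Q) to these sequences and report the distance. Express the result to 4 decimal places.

0.2129

The sequences differ at positions 7 (C/T, transition), 9 (C/A, transversion), 14 (T/C, transition), 21 (G/C, transversion), 22 (C/A, transversion).
Of the 5 differences, 2 transitions and 3 transversions over 27 sites: P = 2/27 = 0.074074, Q = 3/27 = 0.111111.
d = −0.5·ln(0.740741) − 0.25·ln(0.777778) = −0.5·(-0.300104) − 0.25·(-0.251314) = 0.2129.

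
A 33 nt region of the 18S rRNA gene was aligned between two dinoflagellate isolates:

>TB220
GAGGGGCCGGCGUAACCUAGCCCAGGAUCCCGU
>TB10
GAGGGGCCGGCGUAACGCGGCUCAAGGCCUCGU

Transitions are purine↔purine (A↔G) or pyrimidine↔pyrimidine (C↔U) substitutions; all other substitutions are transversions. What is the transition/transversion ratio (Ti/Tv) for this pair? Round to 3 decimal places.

7.000

Differing sites — 17:C/G (Tv); 18:U/C (Ti); 19:A/G (Ti); 22:C/U (Ti); 25:G/A (Ti); 27:A/G (Ti); 28:U/C (Ti); 30:C/U (Ti).
Of the 8 differences, 7 transitions and 1 transversion, so Ti/Tv = 7/1 = 7.000.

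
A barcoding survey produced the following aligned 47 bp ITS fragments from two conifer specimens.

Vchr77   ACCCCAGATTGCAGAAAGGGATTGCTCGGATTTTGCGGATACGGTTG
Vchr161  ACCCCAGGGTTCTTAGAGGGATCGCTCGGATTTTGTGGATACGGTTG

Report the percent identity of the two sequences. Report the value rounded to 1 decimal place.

The sequences differ at positions 8 (A/G), 9 (T/G), 11 (G/T), 13 (A/T), 14 (G/T), 16 (A/G), 23 (T/C), 36 (C/T).
39 of the 47 sites match, so the percent identity is 39/47 × 100 = 83.0%.

83.0%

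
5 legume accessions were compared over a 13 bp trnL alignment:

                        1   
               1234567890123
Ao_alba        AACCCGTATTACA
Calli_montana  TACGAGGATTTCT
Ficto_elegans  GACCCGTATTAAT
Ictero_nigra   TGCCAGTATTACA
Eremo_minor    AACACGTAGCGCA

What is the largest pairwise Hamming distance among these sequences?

8

Pairwise Hamming distances:
  Ao_alba vs Calli_montana: 6
  Ao_alba vs Ficto_elegans: 3
  Ao_alba vs Ictero_nigra: 3
  Ao_alba vs Eremo_minor: 4
  Calli_montana vs Ficto_elegans: 6
  Calli_montana vs Ictero_nigra: 5
  Calli_montana vs Eremo_minor: 8
  Ficto_elegans vs Ictero_nigra: 5
  Ficto_elegans vs Eremo_minor: 7
  Ictero_nigra vs Eremo_minor: 7
The largest is 8, between Calli_montana and Eremo_minor.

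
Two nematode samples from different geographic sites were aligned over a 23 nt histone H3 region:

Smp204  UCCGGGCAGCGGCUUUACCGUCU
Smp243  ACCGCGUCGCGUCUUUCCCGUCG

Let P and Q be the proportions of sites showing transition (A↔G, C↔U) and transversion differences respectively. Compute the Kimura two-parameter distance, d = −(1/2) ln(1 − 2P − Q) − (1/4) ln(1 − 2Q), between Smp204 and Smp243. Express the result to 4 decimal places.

Differing sites — 1:U/A (Tv); 5:G/C (Tv); 7:C/U (Ti); 8:A/C (Tv); 12:G/U (Tv); 17:A/C (Tv); 23:U/G (Tv).
Of the 7 differences, 1 transition and 6 transversions over 23 sites: P = 1/23 = 0.043478, Q = 6/23 = 0.260870.
d = −0.5·ln(0.652174) − 0.25·ln(0.478260) = −0.5·(-0.427444) − 0.25·(-0.737601) = 0.3981.

0.3981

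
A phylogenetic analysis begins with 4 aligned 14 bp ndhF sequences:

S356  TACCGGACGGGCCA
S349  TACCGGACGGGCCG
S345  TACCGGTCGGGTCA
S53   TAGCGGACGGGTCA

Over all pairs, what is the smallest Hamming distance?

1

Pairwise Hamming distances:
  S356 vs S349: 1
  S356 vs S345: 2
  S356 vs S53: 2
  S349 vs S345: 3
  S349 vs S53: 3
  S345 vs S53: 2
The smallest is 1, between S356 and S349.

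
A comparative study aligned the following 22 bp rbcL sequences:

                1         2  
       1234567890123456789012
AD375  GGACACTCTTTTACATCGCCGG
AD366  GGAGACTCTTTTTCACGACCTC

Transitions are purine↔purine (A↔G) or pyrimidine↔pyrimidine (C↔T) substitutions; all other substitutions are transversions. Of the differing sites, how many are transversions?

5

Mismatches occur at site 4 (C↔G, transversion), site 13 (A↔T, transversion), site 16 (T↔C, transition), site 17 (C↔G, transversion), site 18 (G↔A, transition), site 21 (G↔T, transversion), site 22 (G↔C, transversion).
Of the 7 differences, 2 transitions and 5 transversions, so the answer is 5.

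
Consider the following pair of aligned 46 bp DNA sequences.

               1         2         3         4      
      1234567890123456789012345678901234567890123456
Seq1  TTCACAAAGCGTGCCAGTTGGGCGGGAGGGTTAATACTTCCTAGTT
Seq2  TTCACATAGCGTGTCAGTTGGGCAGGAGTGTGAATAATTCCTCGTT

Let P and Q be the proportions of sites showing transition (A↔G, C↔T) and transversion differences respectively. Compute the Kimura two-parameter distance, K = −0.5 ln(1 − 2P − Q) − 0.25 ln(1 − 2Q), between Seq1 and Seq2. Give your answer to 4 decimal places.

0.1701

Mismatches occur at site 7 (A→T, transversion), site 14 (C→T, transition), site 24 (G→A, transition), site 29 (G→T, transversion), site 32 (T→G, transversion), site 37 (C→A, transversion), site 43 (A→C, transversion).
Of the 7 differences, 2 transitions and 5 transversions over 46 sites: P = 2/46 = 0.043478, Q = 5/46 = 0.108696.
d = −0.5·ln(0.804348) − 0.25·ln(0.782608) = −0.5·(-0.217723) − 0.25·(-0.245123) = 0.1701.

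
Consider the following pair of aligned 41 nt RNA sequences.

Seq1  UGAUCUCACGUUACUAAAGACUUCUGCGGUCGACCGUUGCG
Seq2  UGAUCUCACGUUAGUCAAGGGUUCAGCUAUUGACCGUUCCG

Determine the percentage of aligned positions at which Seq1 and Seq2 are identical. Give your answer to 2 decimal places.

78.05%

Differing sites — 14:C/G; 16:A/C; 20:A/G; 21:C/G; 25:U/A; 28:G/U; 29:G/A; 31:C/U; 39:G/C.
32 of the 41 sites match, so the percent identity is 32/41 × 100 = 78.05%.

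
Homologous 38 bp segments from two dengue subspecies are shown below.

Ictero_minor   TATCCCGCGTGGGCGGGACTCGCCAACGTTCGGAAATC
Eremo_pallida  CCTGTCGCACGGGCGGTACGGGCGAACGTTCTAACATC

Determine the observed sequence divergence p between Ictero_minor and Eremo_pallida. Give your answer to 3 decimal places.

Differing sites — 1:T/C; 2:A/C; 4:C/G; 5:C/T; 9:G/A; 10:T/C; 17:G/T; 20:T/G; 21:C/G; 24:C/G; 32:G/T; 33:G/A; 35:A/C.
There are 13 differences over 38 sites, so p = 13/38 = 0.342.

0.342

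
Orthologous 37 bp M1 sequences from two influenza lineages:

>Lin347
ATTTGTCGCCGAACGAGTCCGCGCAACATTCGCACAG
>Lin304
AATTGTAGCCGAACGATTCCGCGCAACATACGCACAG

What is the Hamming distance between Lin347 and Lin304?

4

The sequences differ at positions 2 (T/A), 7 (C/A), 17 (G/T), 30 (T/A).
That gives 4 mismatches out of 37 aligned sites, so the Hamming distance is 4.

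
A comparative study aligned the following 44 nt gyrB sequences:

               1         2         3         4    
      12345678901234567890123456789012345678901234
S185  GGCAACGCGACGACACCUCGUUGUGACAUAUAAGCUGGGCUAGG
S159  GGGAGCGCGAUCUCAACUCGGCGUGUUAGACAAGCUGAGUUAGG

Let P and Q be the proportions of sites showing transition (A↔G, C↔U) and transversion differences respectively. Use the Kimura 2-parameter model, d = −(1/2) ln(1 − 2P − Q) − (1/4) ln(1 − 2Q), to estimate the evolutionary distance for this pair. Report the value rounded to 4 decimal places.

Mismatches occur at site 3 (C↔G, transversion), site 5 (A↔G, transition), site 11 (C↔U, transition), site 12 (G↔C, transversion), site 13 (A↔U, transversion), site 16 (C↔A, transversion), site 21 (U↔G, transversion), site 22 (U↔C, transition), site 26 (A↔U, transversion), site 27 (C↔U, transition), site 29 (U↔G, transversion), site 31 (U↔C, transition), site 38 (G↔A, transition), site 40 (C↔U, transition).
Of the 14 differences, 7 transitions and 7 transversions over 44 sites: P = 7/44 = 0.159091, Q = 7/44 = 0.159091.
d = −0.5·ln(0.522727) − 0.25·ln(0.681818) = −0.5·(-0.648696) − 0.25·(-0.382993) = 0.4201.

0.4201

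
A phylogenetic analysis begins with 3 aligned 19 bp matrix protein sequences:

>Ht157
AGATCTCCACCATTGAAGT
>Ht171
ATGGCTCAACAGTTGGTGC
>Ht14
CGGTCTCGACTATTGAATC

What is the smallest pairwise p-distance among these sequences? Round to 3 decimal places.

0.316

Pairwise Hamming distances:
  Ht157 vs Ht171: 9
  Ht157 vs Ht14: 6
  Ht171 vs Ht14: 9
The smallest is 6 mismatches, between Ht157 and Ht14; p = 6/19 = 0.316.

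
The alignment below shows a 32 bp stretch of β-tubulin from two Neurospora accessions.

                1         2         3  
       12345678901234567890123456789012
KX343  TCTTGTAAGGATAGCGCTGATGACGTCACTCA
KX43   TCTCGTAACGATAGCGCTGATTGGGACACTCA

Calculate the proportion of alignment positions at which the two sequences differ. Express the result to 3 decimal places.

0.188

Mismatches occur at site 4 (T↔C), site 9 (G↔C), site 22 (G↔T), site 23 (A↔G), site 24 (C↔G), site 26 (T↔A).
There are 6 differences over 32 sites, so p = 6/32 = 0.188.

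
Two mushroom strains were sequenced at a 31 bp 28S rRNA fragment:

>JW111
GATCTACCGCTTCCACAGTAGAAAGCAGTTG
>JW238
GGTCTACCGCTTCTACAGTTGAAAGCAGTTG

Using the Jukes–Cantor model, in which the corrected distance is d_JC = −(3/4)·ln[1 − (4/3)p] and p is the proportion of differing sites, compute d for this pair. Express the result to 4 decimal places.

0.1036

The sequences differ at positions 2 (A/G), 14 (C/T), 20 (A/T).
p = 3/31 = 0.096774.
d = −0.75 · ln(1 − (4/3)·0.096774) = −0.75 · ln(0.870968) = −0.75 · (-0.138150) = 0.1036.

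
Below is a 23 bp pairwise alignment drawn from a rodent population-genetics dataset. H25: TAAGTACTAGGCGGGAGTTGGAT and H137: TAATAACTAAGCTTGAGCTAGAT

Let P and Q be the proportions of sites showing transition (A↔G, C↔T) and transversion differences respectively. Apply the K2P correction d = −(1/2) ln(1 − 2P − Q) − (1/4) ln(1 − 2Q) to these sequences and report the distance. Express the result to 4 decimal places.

0.3921

Differing sites — 4:G/T (Tv); 5:T/A (Tv); 10:G/A (Ti); 13:G/T (Tv); 14:G/T (Tv); 18:T/C (Ti); 20:G/A (Ti).
Of the 7 differences, 3 transitions and 4 transversions over 23 sites: P = 3/23 = 0.130435, Q = 4/23 = 0.173913.
d = −0.5·ln(0.565217) − 0.25·ln(0.652174) = −0.5·(-0.570546) − 0.25·(-0.427444) = 0.3921.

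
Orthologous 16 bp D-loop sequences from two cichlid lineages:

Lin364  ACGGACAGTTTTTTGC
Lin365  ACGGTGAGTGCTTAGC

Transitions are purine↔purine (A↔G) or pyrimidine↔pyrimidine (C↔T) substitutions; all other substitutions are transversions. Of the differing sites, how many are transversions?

4

The sequences differ at positions 5 (A/T, transversion), 6 (C/G, transversion), 10 (T/G, transversion), 11 (T/C, transition), 14 (T/A, transversion).
Of the 5 differences, 1 transition and 4 transversions, so the answer is 4.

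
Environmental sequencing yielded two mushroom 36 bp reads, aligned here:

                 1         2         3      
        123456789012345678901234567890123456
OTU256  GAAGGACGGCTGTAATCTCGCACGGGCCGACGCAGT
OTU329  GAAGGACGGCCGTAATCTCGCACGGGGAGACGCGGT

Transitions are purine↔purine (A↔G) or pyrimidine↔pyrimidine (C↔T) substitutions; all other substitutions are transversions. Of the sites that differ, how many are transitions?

Differing sites — 11:T/C (Ti); 27:C/G (Tv); 28:C/A (Tv); 34:A/G (Ti).
Of the 4 differences, 2 transitions and 2 transversions, so the answer is 2.

2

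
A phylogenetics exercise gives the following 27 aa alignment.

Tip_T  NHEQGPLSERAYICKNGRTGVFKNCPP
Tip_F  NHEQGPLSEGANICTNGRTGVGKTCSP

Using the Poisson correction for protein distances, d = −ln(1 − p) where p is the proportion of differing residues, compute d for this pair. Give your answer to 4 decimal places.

0.2513

Mismatches occur at site 10 (R↔G), site 12 (Y↔N), site 15 (K↔T), site 22 (F↔G), site 24 (N↔T), site 26 (P↔S).
p = 6/27 = 0.222222.
d = −ln(1 − 0.222222) = −ln(0.777778) = 0.2513.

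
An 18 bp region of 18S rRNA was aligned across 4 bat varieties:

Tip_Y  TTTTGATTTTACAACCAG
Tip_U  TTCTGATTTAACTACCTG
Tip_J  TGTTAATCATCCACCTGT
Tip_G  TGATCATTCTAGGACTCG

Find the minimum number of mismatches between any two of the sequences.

Pairwise Hamming distances:
  Tip_Y vs Tip_U: 4
  Tip_Y vs Tip_J: 9
  Tip_Y vs Tip_G: 8
  Tip_U vs Tip_J: 12
  Tip_U vs Tip_G: 9
  Tip_J vs Tip_G: 10
The smallest is 4, between Tip_Y and Tip_U.

4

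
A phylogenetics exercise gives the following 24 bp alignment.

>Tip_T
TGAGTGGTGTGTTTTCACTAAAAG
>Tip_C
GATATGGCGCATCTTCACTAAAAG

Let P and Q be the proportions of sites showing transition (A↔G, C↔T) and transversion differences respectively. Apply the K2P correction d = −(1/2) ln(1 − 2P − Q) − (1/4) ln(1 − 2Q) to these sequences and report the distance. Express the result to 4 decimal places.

0.4833

Differing sites — 1:T/G (Tv); 2:G/A (Ti); 3:A/T (Tv); 4:G/A (Ti); 8:T/C (Ti); 10:T/C (Ti); 11:G/A (Ti); 13:T/C (Ti).
Of the 8 differences, 6 transitions and 2 transversions over 24 sites: P = 6/24 = 0.250000, Q = 2/24 = 0.083333.
d = −0.5·ln(0.416667) − 0.25·ln(0.833334) = −0.5·(-0.875468) − 0.25·(-0.182321) = 0.4833.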